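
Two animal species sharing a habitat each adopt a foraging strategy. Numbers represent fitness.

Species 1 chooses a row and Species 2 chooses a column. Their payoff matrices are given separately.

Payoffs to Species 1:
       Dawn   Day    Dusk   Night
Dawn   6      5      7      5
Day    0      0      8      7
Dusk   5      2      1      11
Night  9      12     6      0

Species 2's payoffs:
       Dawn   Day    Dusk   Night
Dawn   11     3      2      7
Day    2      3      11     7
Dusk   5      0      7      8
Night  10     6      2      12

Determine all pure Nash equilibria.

Species 1 against Dawn: payoffs 6, 0, 5, 9 → best response Night.
Species 1 against Day: payoffs 5, 0, 2, 12 → best response Night.
Species 1 against Dusk: payoffs 7, 8, 1, 6 → best response Day.
Species 1 against Night: payoffs 5, 7, 11, 0 → best response Dusk.
Species 2 against Dawn: payoffs 11, 3, 2, 7 → best response Dawn.
Species 2 against Day: payoffs 2, 3, 11, 7 → best response Dusk.
Species 2 against Dusk: payoffs 5, 0, 7, 8 → best response Night.
Species 2 against Night: payoffs 10, 6, 2, 12 → best response Night.
Mutual best responses: (Day, Dusk); (Dusk, Night).

(Day, Dusk); (Dusk, Night)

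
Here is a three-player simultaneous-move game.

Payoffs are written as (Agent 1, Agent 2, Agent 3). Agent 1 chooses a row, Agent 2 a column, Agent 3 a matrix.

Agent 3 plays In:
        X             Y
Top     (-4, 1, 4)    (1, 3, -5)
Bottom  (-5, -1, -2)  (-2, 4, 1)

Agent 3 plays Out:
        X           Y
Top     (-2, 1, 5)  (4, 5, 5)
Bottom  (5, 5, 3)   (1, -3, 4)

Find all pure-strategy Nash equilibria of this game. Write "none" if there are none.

Pure-strategy Nash equilibria: (Top, Y, Out) and (Bottom, X, Out)

Agent 1 against (X, In): payoffs -4, -5 → best response Top.
Agent 1 against (X, Out): payoffs -2, 5 → best response Bottom.
Agent 1 against (Y, In): payoffs 1, -2 → best response Top.
Agent 1 against (Y, Out): payoffs 4, 1 → best response Top.
Agent 2 against (Top, In): payoffs 1, 3 → best response Y.
Agent 2 against (Top, Out): payoffs 1, 5 → best response Y.
Agent 2 against (Bottom, In): payoffs -1, 4 → best response Y.
Agent 2 against (Bottom, Out): payoffs 5, -3 → best response X.
Agent 3 against (Top, X): payoffs 4, 5 → best response Out.
Agent 3 against (Top, Y): payoffs -5, 5 → best response Out.
Agent 3 against (Bottom, X): payoffs -2, 3 → best response Out.
Agent 3 against (Bottom, Y): payoffs 1, 4 → best response Out.
Mutual best responses: (Top, Y, Out); (Bottom, X, Out).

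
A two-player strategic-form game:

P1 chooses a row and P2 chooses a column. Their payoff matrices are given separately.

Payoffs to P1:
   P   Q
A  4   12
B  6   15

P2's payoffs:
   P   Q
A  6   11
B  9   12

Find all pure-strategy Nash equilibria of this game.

(A, P): P1 can switch to B (4 → 6). Not NE.
(A, Q): P1 can switch to B (12 → 15). Not NE.
(B, P): P2 can switch to Q (9 → 12). Not NE.
(B, Q): P1 gets 15, best alternative 12; P2 gets 12, best alternative 9. No profitable deviation — NE.

The unique pure-strategy Nash equilibrium is (B, Q).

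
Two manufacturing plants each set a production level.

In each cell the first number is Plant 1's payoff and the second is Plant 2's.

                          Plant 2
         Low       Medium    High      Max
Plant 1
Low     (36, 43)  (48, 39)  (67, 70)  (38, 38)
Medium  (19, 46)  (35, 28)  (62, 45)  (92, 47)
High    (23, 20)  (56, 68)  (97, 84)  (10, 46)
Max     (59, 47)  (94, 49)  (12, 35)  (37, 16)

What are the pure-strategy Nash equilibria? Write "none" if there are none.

(Medium, Max), (High, High), (Max, Medium)

For each strategy profile, look for a profitable unilateral deviation.
(Low, Low): Plant 1 can switch to Max (36 → 59). Not NE.
(Low, Medium): Plant 1 can switch to High (48 → 56). Not NE.
(Low, High): Plant 1 can switch to High (67 → 97). Not NE.
(Low, Max): Plant 1 can switch to Medium (38 → 92). Not NE.
(Medium, Low): Plant 1 can switch to Low (19 → 36). Not NE.
(Medium, Medium): Plant 1 can switch to Low (35 → 48). Not NE.
(Medium, Max): Plant 1 gets 92, best alternative 38; Plant 2 gets 47, best alternative 46. No profitable deviation — NE.
(High, High): Plant 1 gets 97, best alternative 67; Plant 2 gets 84, best alternative 68. No profitable deviation — NE.
(Max, Medium): Plant 1 gets 94, best alternative 56; Plant 2 gets 49, best alternative 47. No profitable deviation — NE.
(The remaining 7 profiles each have a profitable deviation by the same check.)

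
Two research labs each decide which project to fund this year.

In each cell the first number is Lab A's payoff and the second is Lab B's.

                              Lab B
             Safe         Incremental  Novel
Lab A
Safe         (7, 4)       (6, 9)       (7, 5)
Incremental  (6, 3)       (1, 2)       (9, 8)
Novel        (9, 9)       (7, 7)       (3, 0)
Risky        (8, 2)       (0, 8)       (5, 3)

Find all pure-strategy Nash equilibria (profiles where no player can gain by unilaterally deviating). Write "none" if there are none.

Lab A against Safe: payoffs 7, 6, 9, 8 → best response Novel.
Lab A against Incremental: payoffs 6, 1, 7, 0 → best response Novel.
Lab A against Novel: payoffs 7, 9, 3, 5 → best response Incremental.
Lab B against Safe: payoffs 4, 9, 5 → best response Incremental.
Lab B against Incremental: payoffs 3, 2, 8 → best response Novel.
Lab B against Novel: payoffs 9, 7, 0 → best response Safe.
Lab B against Risky: payoffs 2, 8, 3 → best response Incremental.
Mutual best responses: (Incremental, Novel); (Novel, Safe).

(Incremental, Novel); (Novel, Safe)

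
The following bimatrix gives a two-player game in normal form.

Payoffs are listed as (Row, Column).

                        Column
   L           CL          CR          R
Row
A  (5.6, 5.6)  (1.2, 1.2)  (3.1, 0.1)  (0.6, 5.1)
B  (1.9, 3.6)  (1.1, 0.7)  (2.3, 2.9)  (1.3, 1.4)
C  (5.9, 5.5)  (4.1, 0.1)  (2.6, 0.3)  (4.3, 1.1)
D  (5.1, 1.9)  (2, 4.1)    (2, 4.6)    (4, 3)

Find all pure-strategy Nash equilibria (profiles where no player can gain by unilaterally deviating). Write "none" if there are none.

(A, L): Row can switch to C (5.6 → 5.9). Not NE.
(A, CL): Row can switch to C (1.2 → 4.1). Not NE.
(A, CR): Column can switch to L (0.1 → 5.6). Not NE.
(A, R): Row can switch to B (0.6 → 1.3). Not NE.
(B, L): Row can switch to A (1.9 → 5.6). Not NE.
(B, CL): Row can switch to A (1.1 → 1.2). Not NE.
(B, CR): Row can switch to A (2.3 → 3.1). Not NE.
(B, R): Row can switch to C (1.3 → 4.3). Not NE.
(C, L): Row gets 5.9, best alternative 5.6; Column gets 5.5, best alternative 1.1. No profitable deviation — NE.
(C, CL): Column can switch to L (0.1 → 5.5). Not NE.
(C, CR): Row can switch to A (2.6 → 3.1). Not NE.
(C, R): Column can switch to L (1.1 → 5.5). Not NE.
(D, L): Row can switch to A (5.1 → 5.6). Not NE.
(The remaining 3 profiles each have a profitable deviation by the same check.)

(C, L)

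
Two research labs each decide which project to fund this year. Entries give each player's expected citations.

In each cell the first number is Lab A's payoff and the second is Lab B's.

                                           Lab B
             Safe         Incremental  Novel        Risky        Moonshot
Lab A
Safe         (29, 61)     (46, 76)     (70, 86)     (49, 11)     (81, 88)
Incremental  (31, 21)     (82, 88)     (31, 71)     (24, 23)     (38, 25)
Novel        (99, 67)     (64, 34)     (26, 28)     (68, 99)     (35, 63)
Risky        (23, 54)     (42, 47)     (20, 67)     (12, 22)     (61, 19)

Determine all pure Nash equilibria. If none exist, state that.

(Safe, Safe): Lab A can switch to Incremental (29 → 31). Not NE.
(Safe, Incremental): Lab A can switch to Incremental (46 → 82). Not NE.
(Safe, Novel): Lab B can switch to Moonshot (86 → 88). Not NE.
(Safe, Risky): Lab A can switch to Novel (49 → 68). Not NE.
(Safe, Moonshot): Lab A gets 81, best alternative 61; Lab B gets 88, best alternative 86. No profitable deviation — NE.
(Incremental, Safe): Lab A can switch to Novel (31 → 99). Not NE.
(Incremental, Incremental): Lab A gets 82, best alternative 64; Lab B gets 88, best alternative 71. No profitable deviation — NE.
(Incremental, Novel): Lab A can switch to Safe (31 → 70). Not NE.
(Incremental, Risky): Lab A can switch to Safe (24 → 49). Not NE.
(Incremental, Moonshot): Lab A can switch to Safe (38 → 81). Not NE.
(Novel, Risky): Lab A gets 68, best alternative 49; Lab B gets 99, best alternative 67. No profitable deviation — NE.
(The remaining 9 profiles each have a profitable deviation by the same check.)

(Safe, Moonshot); (Incremental, Incremental); (Novel, Risky)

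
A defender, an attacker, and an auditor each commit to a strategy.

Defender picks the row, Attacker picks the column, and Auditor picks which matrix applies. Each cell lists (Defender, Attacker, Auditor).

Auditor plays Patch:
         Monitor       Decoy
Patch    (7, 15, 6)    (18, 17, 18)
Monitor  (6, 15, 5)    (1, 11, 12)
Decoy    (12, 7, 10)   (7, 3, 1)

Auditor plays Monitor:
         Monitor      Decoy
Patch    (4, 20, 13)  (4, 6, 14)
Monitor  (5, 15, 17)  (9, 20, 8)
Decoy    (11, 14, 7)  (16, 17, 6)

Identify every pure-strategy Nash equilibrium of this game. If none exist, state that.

The pure Nash equilibria are (Patch, Decoy, Patch); (Decoy, Monitor, Patch); (Decoy, Decoy, Monitor).

Defender against (Monitor, Patch): payoffs 7, 6, 12 → best response Decoy.
Defender against (Monitor, Monitor): payoffs 4, 5, 11 → best response Decoy.
Defender against (Decoy, Patch): payoffs 18, 1, 7 → best response Patch.
Defender against (Decoy, Monitor): payoffs 4, 9, 16 → best response Decoy.
Attacker against (Patch, Patch): payoffs 15, 17 → best response Decoy.
Attacker against (Patch, Monitor): payoffs 20, 6 → best response Monitor.
Attacker against (Monitor, Patch): payoffs 15, 11 → best response Monitor.
Attacker against (Monitor, Monitor): payoffs 15, 20 → best response Decoy.
Attacker against (Decoy, Patch): payoffs 7, 3 → best response Monitor.
Attacker against (Decoy, Monitor): payoffs 14, 17 → best response Decoy.
Auditor against (Patch, Monitor): payoffs 6, 13 → best response Monitor.
Auditor against (Patch, Decoy): payoffs 18, 14 → best response Patch.
Auditor against (Monitor, Monitor): payoffs 5, 17 → best response Monitor.
Auditor against (Monitor, Decoy): payoffs 12, 8 → best response Patch.
Auditor against (Decoy, Monitor): payoffs 10, 7 → best response Patch.
Auditor against (Decoy, Decoy): payoffs 1, 6 → best response Monitor.
Mutual best responses: (Patch, Decoy, Patch); (Decoy, Monitor, Patch); (Decoy, Decoy, Monitor).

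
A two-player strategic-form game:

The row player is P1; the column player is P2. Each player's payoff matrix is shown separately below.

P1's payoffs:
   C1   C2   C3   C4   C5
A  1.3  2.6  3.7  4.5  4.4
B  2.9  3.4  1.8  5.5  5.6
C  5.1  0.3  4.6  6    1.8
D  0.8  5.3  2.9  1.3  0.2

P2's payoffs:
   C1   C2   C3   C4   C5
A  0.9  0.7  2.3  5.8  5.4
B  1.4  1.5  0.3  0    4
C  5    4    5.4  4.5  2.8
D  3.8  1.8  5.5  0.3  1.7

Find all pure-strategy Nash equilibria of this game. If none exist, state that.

P1 against C1: payoffs 1.3, 2.9, 5.1, 0.8 → best response C.
P1 against C2: payoffs 2.6, 3.4, 0.3, 5.3 → best response D.
P1 against C3: payoffs 3.7, 1.8, 4.6, 2.9 → best response C.
P1 against C4: payoffs 4.5, 5.5, 6, 1.3 → best response C.
P1 against C5: payoffs 4.4, 5.6, 1.8, 0.2 → best response B.
P2 against A: payoffs 0.9, 0.7, 2.3, 5.8, 5.4 → best response C4.
P2 against B: payoffs 1.4, 1.5, 0.3, 0, 4 → best response C5.
P2 against C: payoffs 5, 4, 5.4, 4.5, 2.8 → best response C3.
P2 against D: payoffs 3.8, 1.8, 5.5, 0.3, 1.7 → best response C3.
Mutual best responses: (B, C5); (C, C3).

Pure-strategy Nash equilibria: (B, C5), (C, C3)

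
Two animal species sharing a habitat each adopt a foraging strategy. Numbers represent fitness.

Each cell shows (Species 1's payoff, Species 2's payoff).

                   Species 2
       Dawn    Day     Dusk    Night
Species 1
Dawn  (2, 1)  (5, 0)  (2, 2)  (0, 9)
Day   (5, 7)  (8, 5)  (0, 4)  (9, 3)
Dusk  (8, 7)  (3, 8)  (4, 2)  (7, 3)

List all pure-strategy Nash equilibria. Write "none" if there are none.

none

Species 1 against Dawn: payoffs 2, 5, 8 → best response Dusk.
Species 1 against Day: payoffs 5, 8, 3 → best response Day.
Species 1 against Dusk: payoffs 2, 0, 4 → best response Dusk.
Species 1 against Night: payoffs 0, 9, 7 → best response Day.
Species 2 against Dawn: payoffs 1, 0, 2, 9 → best response Night.
Species 2 against Day: payoffs 7, 5, 4, 3 → best response Dawn.
Species 2 against Dusk: payoffs 7, 8, 2, 3 → best response Day.
No profile is a mutual best response for all players.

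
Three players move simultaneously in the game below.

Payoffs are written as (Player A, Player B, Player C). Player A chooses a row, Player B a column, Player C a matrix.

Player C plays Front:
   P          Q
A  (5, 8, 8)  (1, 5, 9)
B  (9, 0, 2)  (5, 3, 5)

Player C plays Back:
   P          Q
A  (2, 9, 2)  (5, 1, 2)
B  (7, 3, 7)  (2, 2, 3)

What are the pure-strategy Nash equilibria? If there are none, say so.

(A, P, Front): Player A can switch to B (5 → 9). Not NE.
(A, P, Back): Player A can switch to B (2 → 7). Not NE.
(A, Q, Front): Player A can switch to B (1 → 5). Not NE.
(A, Q, Back): Player B can switch to P (1 → 9). Not NE.
(B, P, Front): Player B can switch to Q (0 → 3). Not NE.
(B, P, Back): Player A gets 7, best alternative 2; Player B gets 3, best alternative 2; Player C gets 7, best alternative 2. No profitable deviation — NE.
(B, Q, Front): Player A gets 5, best alternative 1; Player B gets 3, best alternative 0; Player C gets 5, best alternative 3. No profitable deviation — NE.
(B, Q, Back): Player A can switch to A (2 → 5). Not NE.

The pure Nash equilibria are (B, P, Back); (B, Q, Front).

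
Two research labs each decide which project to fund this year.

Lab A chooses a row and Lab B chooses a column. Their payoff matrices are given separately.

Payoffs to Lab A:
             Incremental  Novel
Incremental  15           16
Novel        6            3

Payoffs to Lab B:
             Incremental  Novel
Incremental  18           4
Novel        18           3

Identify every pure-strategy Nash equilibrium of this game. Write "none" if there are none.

Mark each player's best response to every combination of opponents' strategies; a profile where every player is best-responding is a pure Nash equilibrium.
Lab A against Incremental: payoffs 15, 6 → best response Incremental.
Lab A against Novel: payoffs 16, 3 → best response Incremental.
Lab B against Incremental: payoffs 18, 4 → best response Incremental.
Lab B against Novel: payoffs 18, 3 → best response Incremental.
Mutual best responses: (Incremental, Incremental).

The unique pure-strategy Nash equilibrium is (Incremental, Incremental).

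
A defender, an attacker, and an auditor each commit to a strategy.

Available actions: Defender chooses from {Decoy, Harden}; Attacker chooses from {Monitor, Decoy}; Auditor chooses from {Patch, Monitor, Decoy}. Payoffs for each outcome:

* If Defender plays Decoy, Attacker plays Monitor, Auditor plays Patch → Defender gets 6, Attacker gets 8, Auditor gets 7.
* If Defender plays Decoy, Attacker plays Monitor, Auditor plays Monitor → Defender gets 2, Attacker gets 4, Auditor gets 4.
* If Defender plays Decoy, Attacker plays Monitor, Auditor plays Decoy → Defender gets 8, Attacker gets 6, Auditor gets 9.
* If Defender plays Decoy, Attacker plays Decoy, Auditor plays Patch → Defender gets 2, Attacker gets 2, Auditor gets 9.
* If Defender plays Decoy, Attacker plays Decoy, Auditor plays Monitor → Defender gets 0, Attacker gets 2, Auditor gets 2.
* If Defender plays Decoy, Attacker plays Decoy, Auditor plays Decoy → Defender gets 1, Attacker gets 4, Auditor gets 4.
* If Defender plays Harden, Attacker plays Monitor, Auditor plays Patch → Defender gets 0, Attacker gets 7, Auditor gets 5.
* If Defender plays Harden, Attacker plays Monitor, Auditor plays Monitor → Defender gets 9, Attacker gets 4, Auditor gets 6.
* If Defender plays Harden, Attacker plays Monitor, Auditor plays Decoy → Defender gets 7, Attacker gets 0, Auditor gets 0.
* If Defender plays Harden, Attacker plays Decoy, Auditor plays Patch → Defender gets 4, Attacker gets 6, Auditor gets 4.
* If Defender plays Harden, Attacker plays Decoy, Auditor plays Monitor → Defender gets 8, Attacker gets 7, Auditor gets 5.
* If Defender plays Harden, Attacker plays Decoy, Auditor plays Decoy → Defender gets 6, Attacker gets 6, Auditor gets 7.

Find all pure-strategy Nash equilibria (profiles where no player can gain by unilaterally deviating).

Mark each player's best response to every combination of opponents' strategies; a profile where every player is best-responding is a pure Nash equilibrium.
Defender against (Monitor, Patch): payoffs 6, 0 → best response Decoy.
Defender against (Monitor, Monitor): payoffs 2, 9 → best response Harden.
Defender against (Monitor, Decoy): payoffs 8, 7 → best response Decoy.
Defender against (Decoy, Patch): payoffs 2, 4 → best response Harden.
Defender against (Decoy, Monitor): payoffs 0, 8 → best response Harden.
Defender against (Decoy, Decoy): payoffs 1, 6 → best response Harden.
Attacker against (Decoy, Patch): payoffs 8, 2 → best response Monitor.
Attacker against (Decoy, Monitor): payoffs 4, 2 → best response Monitor.
Attacker against (Decoy, Decoy): payoffs 6, 4 → best response Monitor.
Attacker against (Harden, Patch): payoffs 7, 6 → best response Monitor.
Attacker against (Harden, Monitor): payoffs 4, 7 → best response Decoy.
Attacker against (Harden, Decoy): payoffs 0, 6 → best response Decoy.
Auditor against (Decoy, Monitor): payoffs 7, 4, 9 → best response Decoy.
Auditor against (Decoy, Decoy): payoffs 9, 2, 4 → best response Patch.
Auditor against (Harden, Monitor): payoffs 5, 6, 0 → best response Monitor.
Auditor against (Harden, Decoy): payoffs 4, 5, 7 → best response Decoy.
Mutual best responses: (Decoy, Monitor, Decoy); (Harden, Decoy, Decoy).

(Decoy, Monitor, Decoy) and (Harden, Decoy, Decoy)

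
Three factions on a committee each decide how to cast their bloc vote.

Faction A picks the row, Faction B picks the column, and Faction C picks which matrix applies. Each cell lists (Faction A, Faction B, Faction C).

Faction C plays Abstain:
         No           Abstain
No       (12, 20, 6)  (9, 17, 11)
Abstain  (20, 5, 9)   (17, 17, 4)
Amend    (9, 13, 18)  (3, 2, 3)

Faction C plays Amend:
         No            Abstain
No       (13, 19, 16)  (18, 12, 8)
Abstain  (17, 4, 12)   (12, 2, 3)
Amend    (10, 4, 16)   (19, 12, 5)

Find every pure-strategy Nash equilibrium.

The pure Nash equilibria are (Abstain, No, Amend) and (Abstain, Abstain, Abstain) and (Amend, Abstain, Amend).

Faction A against (No, Abstain): payoffs 12, 20, 9 → best response Abstain.
Faction A against (No, Amend): payoffs 13, 17, 10 → best response Abstain.
Faction A against (Abstain, Abstain): payoffs 9, 17, 3 → best response Abstain.
Faction A against (Abstain, Amend): payoffs 18, 12, 19 → best response Amend.
Faction B against (No, Abstain): payoffs 20, 17 → best response No.
Faction B against (No, Amend): payoffs 19, 12 → best response No.
Faction B against (Abstain, Abstain): payoffs 5, 17 → best response Abstain.
Faction B against (Abstain, Amend): payoffs 4, 2 → best response No.
Faction B against (Amend, Abstain): payoffs 13, 2 → best response No.
Faction B against (Amend, Amend): payoffs 4, 12 → best response Abstain.
Faction C against (No, No): payoffs 6, 16 → best response Amend.
Faction C against (No, Abstain): payoffs 11, 8 → best response Abstain.
Faction C against (Abstain, No): payoffs 9, 12 → best response Amend.
Faction C against (Abstain, Abstain): payoffs 4, 3 → best response Abstain.
Faction C against (Amend, No): payoffs 18, 16 → best response Abstain.
Faction C against (Amend, Abstain): payoffs 3, 5 → best response Amend.
Mutual best responses: (Abstain, No, Amend); (Abstain, Abstain, Abstain); (Amend, Abstain, Amend).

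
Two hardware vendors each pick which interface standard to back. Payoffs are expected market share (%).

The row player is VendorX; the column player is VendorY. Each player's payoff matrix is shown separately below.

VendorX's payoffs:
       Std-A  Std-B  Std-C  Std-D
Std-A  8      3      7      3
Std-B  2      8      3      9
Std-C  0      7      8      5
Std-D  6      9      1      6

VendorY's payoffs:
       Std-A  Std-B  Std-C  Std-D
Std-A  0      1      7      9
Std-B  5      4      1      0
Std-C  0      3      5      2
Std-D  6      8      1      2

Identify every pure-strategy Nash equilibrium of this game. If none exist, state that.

VendorX against Std-A: payoffs 8, 2, 0, 6 → best response Std-A.
VendorX against Std-B: payoffs 3, 8, 7, 9 → best response Std-D.
VendorX against Std-C: payoffs 7, 3, 8, 1 → best response Std-C.
VendorX against Std-D: payoffs 3, 9, 5, 6 → best response Std-B.
VendorY against Std-A: payoffs 0, 1, 7, 9 → best response Std-D.
VendorY against Std-B: payoffs 5, 4, 1, 0 → best response Std-A.
VendorY against Std-C: payoffs 0, 3, 5, 2 → best response Std-C.
VendorY against Std-D: payoffs 6, 8, 1, 2 → best response Std-B.
Mutual best responses: (Std-C, Std-C); (Std-D, Std-B).

The pure Nash equilibria are (Std-C, Std-C); (Std-D, Std-B).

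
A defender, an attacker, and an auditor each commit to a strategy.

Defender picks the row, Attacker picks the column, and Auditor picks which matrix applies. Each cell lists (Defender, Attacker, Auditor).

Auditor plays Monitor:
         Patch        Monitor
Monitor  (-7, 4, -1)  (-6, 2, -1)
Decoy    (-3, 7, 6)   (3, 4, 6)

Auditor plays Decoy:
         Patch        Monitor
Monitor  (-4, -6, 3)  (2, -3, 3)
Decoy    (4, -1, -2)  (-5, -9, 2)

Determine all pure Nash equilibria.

Pure-strategy Nash equilibria: (Monitor, Monitor, Decoy), (Decoy, Patch, Monitor)

Defender against (Patch, Monitor): payoffs -7, -3 → best response Decoy.
Defender against (Patch, Decoy): payoffs -4, 4 → best response Decoy.
Defender against (Monitor, Monitor): payoffs -6, 3 → best response Decoy.
Defender against (Monitor, Decoy): payoffs 2, -5 → best response Monitor.
Attacker against (Monitor, Monitor): payoffs 4, 2 → best response Patch.
Attacker against (Monitor, Decoy): payoffs -6, -3 → best response Monitor.
Attacker against (Decoy, Monitor): payoffs 7, 4 → best response Patch.
Attacker against (Decoy, Decoy): payoffs -1, -9 → best response Patch.
Auditor against (Monitor, Patch): payoffs -1, 3 → best response Decoy.
Auditor against (Monitor, Monitor): payoffs -1, 3 → best response Decoy.
Auditor against (Decoy, Patch): payoffs 6, -2 → best response Monitor.
Auditor against (Decoy, Monitor): payoffs 6, 2 → best response Monitor.
Mutual best responses: (Monitor, Monitor, Decoy); (Decoy, Patch, Monitor).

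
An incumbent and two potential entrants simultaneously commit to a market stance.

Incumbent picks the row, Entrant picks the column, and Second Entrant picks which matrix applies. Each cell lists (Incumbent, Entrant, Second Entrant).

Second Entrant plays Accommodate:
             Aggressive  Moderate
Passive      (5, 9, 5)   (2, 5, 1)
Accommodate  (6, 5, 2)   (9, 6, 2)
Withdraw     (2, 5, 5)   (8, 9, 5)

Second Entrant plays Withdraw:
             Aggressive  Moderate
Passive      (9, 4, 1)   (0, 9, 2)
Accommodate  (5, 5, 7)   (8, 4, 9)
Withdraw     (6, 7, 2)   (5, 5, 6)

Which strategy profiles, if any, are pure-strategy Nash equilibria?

Incumbent against (Aggressive, Accommodate): payoffs 5, 6, 2 → best response Accommodate.
Incumbent against (Aggressive, Withdraw): payoffs 9, 5, 6 → best response Passive.
Incumbent against (Moderate, Accommodate): payoffs 2, 9, 8 → best response Accommodate.
Incumbent against (Moderate, Withdraw): payoffs 0, 8, 5 → best response Accommodate.
Entrant against (Passive, Accommodate): payoffs 9, 5 → best response Aggressive.
Entrant against (Passive, Withdraw): payoffs 4, 9 → best response Moderate.
Entrant against (Accommodate, Accommodate): payoffs 5, 6 → best response Moderate.
Entrant against (Accommodate, Withdraw): payoffs 5, 4 → best response Aggressive.
Entrant against (Withdraw, Accommodate): payoffs 5, 9 → best response Moderate.
Entrant against (Withdraw, Withdraw): payoffs 7, 5 → best response Aggressive.
Second Entrant against (Passive, Aggressive): payoffs 5, 1 → best response Accommodate.
Second Entrant against (Passive, Moderate): payoffs 1, 2 → best response Withdraw.
Second Entrant against (Accommodate, Aggressive): payoffs 2, 7 → best response Withdraw.
Second Entrant against (Accommodate, Moderate): payoffs 2, 9 → best response Withdraw.
Second Entrant against (Withdraw, Aggressive): payoffs 5, 2 → best response Accommodate.
Second Entrant against (Withdraw, Moderate): payoffs 5, 6 → best response Withdraw.
No profile is a mutual best response for all players.

There is no pure-strategy Nash equilibrium.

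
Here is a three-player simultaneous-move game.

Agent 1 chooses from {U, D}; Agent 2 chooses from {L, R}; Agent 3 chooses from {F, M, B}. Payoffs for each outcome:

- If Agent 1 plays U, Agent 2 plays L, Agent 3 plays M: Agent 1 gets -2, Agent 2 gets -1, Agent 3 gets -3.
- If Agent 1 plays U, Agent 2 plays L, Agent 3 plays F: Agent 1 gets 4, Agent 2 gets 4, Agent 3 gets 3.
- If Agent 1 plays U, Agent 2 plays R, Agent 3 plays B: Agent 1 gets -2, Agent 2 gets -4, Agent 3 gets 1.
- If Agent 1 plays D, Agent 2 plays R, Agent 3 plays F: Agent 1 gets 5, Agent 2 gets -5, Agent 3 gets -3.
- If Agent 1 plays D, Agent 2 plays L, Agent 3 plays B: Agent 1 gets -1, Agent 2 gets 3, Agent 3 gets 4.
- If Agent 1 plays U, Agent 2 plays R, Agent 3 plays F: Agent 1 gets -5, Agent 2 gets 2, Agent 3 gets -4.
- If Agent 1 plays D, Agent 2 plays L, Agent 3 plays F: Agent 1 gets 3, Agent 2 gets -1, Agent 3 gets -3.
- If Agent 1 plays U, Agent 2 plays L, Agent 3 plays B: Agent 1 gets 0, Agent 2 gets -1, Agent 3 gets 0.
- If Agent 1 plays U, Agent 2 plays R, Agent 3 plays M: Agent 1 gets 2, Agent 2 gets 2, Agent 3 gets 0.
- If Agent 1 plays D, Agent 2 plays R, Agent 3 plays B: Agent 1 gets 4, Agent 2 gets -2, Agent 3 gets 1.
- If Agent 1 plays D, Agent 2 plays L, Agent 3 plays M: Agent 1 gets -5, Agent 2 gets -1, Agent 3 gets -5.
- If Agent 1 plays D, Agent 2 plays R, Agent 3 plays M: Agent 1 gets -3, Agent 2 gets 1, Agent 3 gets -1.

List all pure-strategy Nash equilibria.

Agent 1 against (L, F): payoffs 4, 3 → best response U.
Agent 1 against (L, M): payoffs -2, -5 → best response U.
Agent 1 against (L, B): payoffs 0, -1 → best response U.
Agent 1 against (R, F): payoffs -5, 5 → best response D.
Agent 1 against (R, M): payoffs 2, -3 → best response U.
Agent 1 against (R, B): payoffs -2, 4 → best response D.
Agent 2 against (U, F): payoffs 4, 2 → best response L.
Agent 2 against (U, M): payoffs -1, 2 → best response R.
Agent 2 against (U, B): payoffs -1, -4 → best response L.
Agent 2 against (D, F): payoffs -1, -5 → best response L.
Agent 2 against (D, M): payoffs -1, 1 → best response R.
Agent 2 against (D, B): payoffs 3, -2 → best response L.
Agent 3 against (U, L): payoffs 3, -3, 0 → best response F.
Agent 3 against (U, R): payoffs -4, 0, 1 → best response B.
Agent 3 against (D, L): payoffs -3, -5, 4 → best response B.
Agent 3 against (D, R): payoffs -3, -1, 1 → best response B.
Mutual best responses: (U, L, F).

(U, L, F)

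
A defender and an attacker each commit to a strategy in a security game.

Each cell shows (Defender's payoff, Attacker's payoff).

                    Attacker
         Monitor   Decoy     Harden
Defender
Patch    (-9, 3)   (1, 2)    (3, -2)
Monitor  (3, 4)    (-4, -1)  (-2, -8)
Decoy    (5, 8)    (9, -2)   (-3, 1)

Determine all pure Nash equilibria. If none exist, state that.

Mark each player's best response to every combination of opponents' strategies; a profile where every player is best-responding is a pure Nash equilibrium.
Defender against Monitor: payoffs -9, 3, 5 → best response Decoy.
Defender against Decoy: payoffs 1, -4, 9 → best response Decoy.
Defender against Harden: payoffs 3, -2, -3 → best response Patch.
Attacker against Patch: payoffs 3, 2, -2 → best response Monitor.
Attacker against Monitor: payoffs 4, -1, -8 → best response Monitor.
Attacker against Decoy: payoffs 8, -2, 1 → best response Monitor.
Mutual best responses: (Decoy, Monitor).

Pure NE: (Decoy, Monitor)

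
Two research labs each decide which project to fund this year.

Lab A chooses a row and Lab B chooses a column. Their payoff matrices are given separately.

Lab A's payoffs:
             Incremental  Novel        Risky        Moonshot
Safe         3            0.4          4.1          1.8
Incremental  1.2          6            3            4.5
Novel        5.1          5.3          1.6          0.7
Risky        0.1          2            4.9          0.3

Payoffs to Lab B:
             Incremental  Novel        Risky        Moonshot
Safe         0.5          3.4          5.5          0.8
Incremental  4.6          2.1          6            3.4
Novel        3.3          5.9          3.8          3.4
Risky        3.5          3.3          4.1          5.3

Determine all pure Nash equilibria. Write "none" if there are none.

No pure-strategy Nash equilibrium.

Mark each player's best response to every combination of opponents' strategies; a profile where every player is best-responding is a pure Nash equilibrium.
Lab A against Incremental: payoffs 3, 1.2, 5.1, 0.1 → best response Novel.
Lab A against Novel: payoffs 0.4, 6, 5.3, 2 → best response Incremental.
Lab A against Risky: payoffs 4.1, 3, 1.6, 4.9 → best response Risky.
Lab A against Moonshot: payoffs 1.8, 4.5, 0.7, 0.3 → best response Incremental.
Lab B against Safe: payoffs 0.5, 3.4, 5.5, 0.8 → best response Risky.
Lab B against Incremental: payoffs 4.6, 2.1, 6, 3.4 → best response Risky.
Lab B against Novel: payoffs 3.3, 5.9, 3.8, 3.4 → best response Novel.
Lab B against Risky: payoffs 3.5, 3.3, 4.1, 5.3 → best response Moonshot.
No profile is a mutual best response for all players.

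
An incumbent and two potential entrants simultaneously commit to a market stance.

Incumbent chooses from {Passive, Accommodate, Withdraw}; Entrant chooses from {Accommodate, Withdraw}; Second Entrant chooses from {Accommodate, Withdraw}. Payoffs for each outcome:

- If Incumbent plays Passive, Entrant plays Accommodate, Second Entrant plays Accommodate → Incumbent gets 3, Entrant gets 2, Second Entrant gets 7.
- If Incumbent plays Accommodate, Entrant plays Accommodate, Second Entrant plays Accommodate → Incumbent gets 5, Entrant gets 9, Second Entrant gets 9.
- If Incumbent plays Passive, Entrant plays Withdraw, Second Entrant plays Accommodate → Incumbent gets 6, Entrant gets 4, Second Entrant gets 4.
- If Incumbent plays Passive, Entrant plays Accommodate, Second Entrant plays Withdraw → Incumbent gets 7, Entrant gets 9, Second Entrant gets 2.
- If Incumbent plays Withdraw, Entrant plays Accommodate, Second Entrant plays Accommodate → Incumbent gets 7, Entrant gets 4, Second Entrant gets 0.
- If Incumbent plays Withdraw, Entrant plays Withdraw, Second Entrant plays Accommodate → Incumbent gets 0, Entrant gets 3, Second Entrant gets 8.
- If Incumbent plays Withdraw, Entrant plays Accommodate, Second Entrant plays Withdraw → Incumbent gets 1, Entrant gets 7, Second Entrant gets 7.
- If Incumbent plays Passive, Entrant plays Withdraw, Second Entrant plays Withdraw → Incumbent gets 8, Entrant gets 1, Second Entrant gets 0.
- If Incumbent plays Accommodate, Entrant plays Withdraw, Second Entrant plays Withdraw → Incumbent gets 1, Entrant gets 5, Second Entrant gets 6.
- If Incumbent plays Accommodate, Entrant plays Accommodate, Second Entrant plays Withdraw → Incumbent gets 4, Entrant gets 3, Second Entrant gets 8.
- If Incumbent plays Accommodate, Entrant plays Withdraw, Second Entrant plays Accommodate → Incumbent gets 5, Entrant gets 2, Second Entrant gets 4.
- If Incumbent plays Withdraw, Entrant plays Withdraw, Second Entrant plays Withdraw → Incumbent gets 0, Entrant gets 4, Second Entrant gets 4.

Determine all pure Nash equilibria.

Mark each player's best response to every combination of opponents' strategies; a profile where every player is best-responding is a pure Nash equilibrium.
Incumbent against (Accommodate, Accommodate): payoffs 3, 5, 7 → best response Withdraw.
Incumbent against (Accommodate, Withdraw): payoffs 7, 4, 1 → best response Passive.
Incumbent against (Withdraw, Accommodate): payoffs 6, 5, 0 → best response Passive.
Incumbent against (Withdraw, Withdraw): payoffs 8, 1, 0 → best response Passive.
Entrant against (Passive, Accommodate): payoffs 2, 4 → best response Withdraw.
Entrant against (Passive, Withdraw): payoffs 9, 1 → best response Accommodate.
Entrant against (Accommodate, Accommodate): payoffs 9, 2 → best response Accommodate.
Entrant against (Accommodate, Withdraw): payoffs 3, 5 → best response Withdraw.
Entrant against (Withdraw, Accommodate): payoffs 4, 3 → best response Accommodate.
Entrant against (Withdraw, Withdraw): payoffs 7, 4 → best response Accommodate.
Second Entrant against (Passive, Accommodate): payoffs 7, 2 → best response Accommodate.
Second Entrant against (Passive, Withdraw): payoffs 4, 0 → best response Accommodate.
Second Entrant against (Accommodate, Accommodate): payoffs 9, 8 → best response Accommodate.
Second Entrant against (Accommodate, Withdraw): payoffs 4, 6 → best response Withdraw.
Second Entrant against (Withdraw, Accommodate): payoffs 0, 7 → best response Withdraw.
Second Entrant against (Withdraw, Withdraw): payoffs 8, 4 → best response Accommodate.
Mutual best responses: (Passive, Withdraw, Accommodate).

The unique pure-strategy Nash equilibrium is (Passive, Withdraw, Accommodate).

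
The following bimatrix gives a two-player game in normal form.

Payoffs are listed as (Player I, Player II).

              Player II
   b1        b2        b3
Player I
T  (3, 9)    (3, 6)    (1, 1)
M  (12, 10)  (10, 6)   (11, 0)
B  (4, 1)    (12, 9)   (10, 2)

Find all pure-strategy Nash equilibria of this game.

The pure Nash equilibria are (M, b1) and (B, b2).

For each player, find the best response to each opponent profile; mutual best responses are the pure NE.
Player I against b1: payoffs 3, 12, 4 → best response M.
Player I against b2: payoffs 3, 10, 12 → best response B.
Player I against b3: payoffs 1, 11, 10 → best response M.
Player II against T: payoffs 9, 6, 1 → best response b1.
Player II against M: payoffs 10, 6, 0 → best response b1.
Player II against B: payoffs 1, 9, 2 → best response b2.
Mutual best responses: (M, b1); (B, b2).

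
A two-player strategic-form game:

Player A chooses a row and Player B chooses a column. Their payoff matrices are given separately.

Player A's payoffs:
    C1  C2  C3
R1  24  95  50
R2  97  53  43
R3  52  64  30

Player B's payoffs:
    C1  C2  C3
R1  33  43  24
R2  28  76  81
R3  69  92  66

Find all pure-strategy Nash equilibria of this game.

(R1, C1): Player A can switch to R2 (24 → 97). Not NE.
(R1, C2): Player A gets 95, best alternative 64; Player B gets 43, best alternative 33. No profitable deviation — NE.
(R1, C3): Player B can switch to C1 (24 → 33). Not NE.
(R2, C1): Player B can switch to C2 (28 → 76). Not NE.
(R2, C2): Player A can switch to R1 (53 → 95). Not NE.
(R2, C3): Player A can switch to R1 (43 → 50). Not NE.
(R3, C1): Player A can switch to R2 (52 → 97). Not NE.
(The remaining 2 profiles each have a profitable deviation by the same check.)

The unique pure-strategy Nash equilibrium is (R1, C2).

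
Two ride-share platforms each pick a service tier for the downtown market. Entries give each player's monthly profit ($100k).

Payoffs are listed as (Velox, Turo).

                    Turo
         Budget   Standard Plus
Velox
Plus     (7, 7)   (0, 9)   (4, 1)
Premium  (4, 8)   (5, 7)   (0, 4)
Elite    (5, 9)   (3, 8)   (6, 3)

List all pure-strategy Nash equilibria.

There is no pure-strategy Nash equilibrium.

Velox against Budget: payoffs 7, 4, 5 → best response Plus.
Velox against Standard: payoffs 0, 5, 3 → best response Premium.
Velox against Plus: payoffs 4, 0, 6 → best response Elite.
Turo against Plus: payoffs 7, 9, 1 → best response Standard.
Turo against Premium: payoffs 8, 7, 4 → best response Budget.
Turo against Elite: payoffs 9, 8, 3 → best response Budget.
No profile is a mutual best response for all players.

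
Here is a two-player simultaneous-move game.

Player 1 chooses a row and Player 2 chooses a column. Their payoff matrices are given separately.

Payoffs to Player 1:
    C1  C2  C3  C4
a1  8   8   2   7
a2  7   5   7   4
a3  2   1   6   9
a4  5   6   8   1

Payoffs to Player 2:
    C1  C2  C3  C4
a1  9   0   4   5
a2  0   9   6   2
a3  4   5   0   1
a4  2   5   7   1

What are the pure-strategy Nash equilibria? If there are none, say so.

Mark each player's best response to every combination of opponents' strategies; a profile where every player is best-responding is a pure Nash equilibrium.
Player 1 against C1: payoffs 8, 7, 2, 5 → best response a1.
Player 1 against C2: payoffs 8, 5, 1, 6 → best response a1.
Player 1 against C3: payoffs 2, 7, 6, 8 → best response a4.
Player 1 against C4: payoffs 7, 4, 9, 1 → best response a3.
Player 2 against a1: payoffs 9, 0, 4, 5 → best response C1.
Player 2 against a2: payoffs 0, 9, 6, 2 → best response C2.
Player 2 against a3: payoffs 4, 5, 0, 1 → best response C2.
Player 2 against a4: payoffs 2, 5, 7, 1 → best response C3.
Mutual best responses: (a1, C1); (a4, C3).

Pure-strategy Nash equilibria: (a1, C1) and (a4, C3)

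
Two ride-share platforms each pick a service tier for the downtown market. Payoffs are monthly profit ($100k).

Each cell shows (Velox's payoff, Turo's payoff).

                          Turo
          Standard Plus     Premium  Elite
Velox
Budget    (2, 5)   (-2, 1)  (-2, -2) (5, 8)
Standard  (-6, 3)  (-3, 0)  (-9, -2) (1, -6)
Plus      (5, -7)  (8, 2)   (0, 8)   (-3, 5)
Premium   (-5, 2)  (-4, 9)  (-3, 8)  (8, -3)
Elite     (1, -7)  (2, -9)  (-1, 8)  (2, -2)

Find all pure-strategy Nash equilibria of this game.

The unique pure-strategy Nash equilibrium is (Plus, Premium).

Velox against Standard: payoffs 2, -6, 5, -5, 1 → best response Plus.
Velox against Plus: payoffs -2, -3, 8, -4, 2 → best response Plus.
Velox against Premium: payoffs -2, -9, 0, -3, -1 → best response Plus.
Velox against Elite: payoffs 5, 1, -3, 8, 2 → best response Premium.
Turo against Budget: payoffs 5, 1, -2, 8 → best response Elite.
Turo against Standard: payoffs 3, 0, -2, -6 → best response Standard.
Turo against Plus: payoffs -7, 2, 8, 5 → best response Premium.
Turo against Premium: payoffs 2, 9, 8, -3 → best response Plus.
Turo against Elite: payoffs -7, -9, 8, -2 → best response Premium.
Mutual best responses: (Plus, Premium).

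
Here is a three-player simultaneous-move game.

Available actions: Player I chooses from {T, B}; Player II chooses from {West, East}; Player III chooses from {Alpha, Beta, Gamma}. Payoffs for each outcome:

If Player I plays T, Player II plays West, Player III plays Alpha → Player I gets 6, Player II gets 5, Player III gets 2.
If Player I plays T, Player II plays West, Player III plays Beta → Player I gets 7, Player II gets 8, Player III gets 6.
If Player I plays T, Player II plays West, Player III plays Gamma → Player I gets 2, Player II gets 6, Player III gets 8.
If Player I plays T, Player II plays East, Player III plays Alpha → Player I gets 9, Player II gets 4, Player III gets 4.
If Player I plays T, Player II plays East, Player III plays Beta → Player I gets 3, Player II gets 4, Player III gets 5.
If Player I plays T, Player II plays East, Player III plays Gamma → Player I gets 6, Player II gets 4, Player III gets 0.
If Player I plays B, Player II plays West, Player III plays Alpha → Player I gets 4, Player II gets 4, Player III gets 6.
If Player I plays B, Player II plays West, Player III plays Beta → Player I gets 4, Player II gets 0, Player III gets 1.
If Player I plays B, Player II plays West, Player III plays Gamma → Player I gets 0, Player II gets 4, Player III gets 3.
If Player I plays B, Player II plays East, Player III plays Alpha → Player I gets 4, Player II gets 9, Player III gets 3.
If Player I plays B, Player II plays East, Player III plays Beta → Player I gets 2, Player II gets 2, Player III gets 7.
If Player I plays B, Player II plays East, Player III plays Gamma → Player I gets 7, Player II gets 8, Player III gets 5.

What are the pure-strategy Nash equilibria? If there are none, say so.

Mark each player's best response to every combination of opponents' strategies; a profile where every player is best-responding is a pure Nash equilibrium.
Player I against (West, Alpha): payoffs 6, 4 → best response T.
Player I against (West, Beta): payoffs 7, 4 → best response T.
Player I against (West, Gamma): payoffs 2, 0 → best response T.
Player I against (East, Alpha): payoffs 9, 4 → best response T.
Player I against (East, Beta): payoffs 3, 2 → best response T.
Player I against (East, Gamma): payoffs 6, 7 → best response B.
Player II against (T, Alpha): payoffs 5, 4 → best response West.
Player II against (T, Beta): payoffs 8, 4 → best response West.
Player II against (T, Gamma): payoffs 6, 4 → best response West.
Player II against (B, Alpha): payoffs 4, 9 → best response East.
Player II against (B, Beta): payoffs 0, 2 → best response East.
Player II against (B, Gamma): payoffs 4, 8 → best response East.
Player III against (T, West): payoffs 2, 6, 8 → best response Gamma.
Player III against (T, East): payoffs 4, 5, 0 → best response Beta.
Player III against (B, West): payoffs 6, 1, 3 → best response Alpha.
Player III against (B, East): payoffs 3, 7, 5 → best response Beta.
Mutual best responses: (T, West, Gamma).

The unique pure-strategy Nash equilibrium is (T, West, Gamma).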